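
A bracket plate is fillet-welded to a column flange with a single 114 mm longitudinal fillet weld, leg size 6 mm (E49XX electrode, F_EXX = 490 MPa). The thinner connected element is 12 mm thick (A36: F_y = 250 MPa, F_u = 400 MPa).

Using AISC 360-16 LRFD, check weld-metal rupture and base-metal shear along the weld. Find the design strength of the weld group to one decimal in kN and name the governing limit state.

106.6 kN (weld metal governs)

Weld metal: throat = 0.707×6 = 4.242 mm, L = 114 mm. φR_n = 0.75 × 0.6 × 490 × 4.242 × 114 = 106.6 kN.
Base metal shear (12 mm plate): yield φR_n = 1.0×0.6×250×12×114 = 205.2 kN; rupture φR_n = 0.75×0.6×400×12×114 = 246.2 kN; take 205.2 kN (yield).
Governing: min(106.6, 205.2) = 106.6 kN → weld metal.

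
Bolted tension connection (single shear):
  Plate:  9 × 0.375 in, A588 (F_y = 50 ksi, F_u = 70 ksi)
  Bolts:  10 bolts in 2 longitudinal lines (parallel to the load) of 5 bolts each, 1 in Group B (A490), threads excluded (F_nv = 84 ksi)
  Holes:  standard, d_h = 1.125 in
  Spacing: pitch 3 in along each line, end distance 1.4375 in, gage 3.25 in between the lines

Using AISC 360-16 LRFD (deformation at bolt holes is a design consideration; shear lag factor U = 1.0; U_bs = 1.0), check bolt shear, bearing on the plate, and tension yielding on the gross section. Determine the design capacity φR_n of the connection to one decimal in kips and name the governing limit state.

151.9 kips (gross-section yield governs)

Bolt shear: A_b = π(1)²/4 = 0.7854 in². φR_n = 0.75 × 84 × 0.7854 × 10 × 1 = 494.8 kips.
Bearing (0.375 in plate, F_u = 70 ksi): end bolts L_c = 1.4375 − 1.125/2 = 0.875, R_n = min(1.2×0.875×0.375×70, 2.4×1×0.375×70) = 27.563 kips/bolt; interior L_c = 3 − 1.125 = 1.875, R_n = 59.063 kips/bolt. φR_n = 0.75 × (2×27.563 + 8×59.063) = 395.7 kips.
Tension yield (gross): A_g = 9×0.375 = 3.375 in². φR_n = 0.90 × 50 × 3.375 = 151.9 kips.
Governing: min(494.8, 395.7, 151.9) = 151.9 kips → gross-section yield.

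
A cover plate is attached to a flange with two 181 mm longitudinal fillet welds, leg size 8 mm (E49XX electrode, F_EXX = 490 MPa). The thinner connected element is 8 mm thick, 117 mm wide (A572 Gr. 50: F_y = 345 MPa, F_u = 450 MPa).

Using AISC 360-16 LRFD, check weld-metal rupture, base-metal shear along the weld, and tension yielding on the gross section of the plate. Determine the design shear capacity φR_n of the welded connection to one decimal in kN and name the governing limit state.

290.6 kN (gross-section yield governs)

Weld metal: throat = 0.707×8 = 5.656 mm, L = 2×181 = 362 mm. φR_n = 0.75 × 0.6 × 490 × 5.656 × 362 = 451.5 kN.
Base metal shear (8 mm plate): yield φR_n = 1.0×0.6×345×8×362 = 599.5 kN; rupture φR_n = 0.75×0.6×450×8×362 = 586.4 kN; take 586.4 kN (rupture).
Tension yield (gross): A_g = 117×8 = 936 mm². φR_n = 0.90 × 345 × 936 = 290.6 kN.
Governing: min(451.5, 586.4, 290.6) = 290.6 kN → gross-section yield.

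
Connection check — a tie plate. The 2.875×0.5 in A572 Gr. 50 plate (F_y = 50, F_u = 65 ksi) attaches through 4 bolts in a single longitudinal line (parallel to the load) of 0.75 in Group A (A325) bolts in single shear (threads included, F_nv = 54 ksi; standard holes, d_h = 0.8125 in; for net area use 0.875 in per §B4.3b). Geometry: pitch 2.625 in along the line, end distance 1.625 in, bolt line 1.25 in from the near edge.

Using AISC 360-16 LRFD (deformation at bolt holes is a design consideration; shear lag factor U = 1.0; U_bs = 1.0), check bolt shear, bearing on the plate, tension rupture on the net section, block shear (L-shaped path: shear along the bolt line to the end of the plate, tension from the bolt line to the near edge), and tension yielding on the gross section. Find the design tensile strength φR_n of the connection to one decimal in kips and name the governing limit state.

Bolt shear: A_b = π(0.75)²/4 = 0.44179 in². φR_n = 0.75 × 54 × 0.44179 × 4 × 1 = 71.6 kips.
Bearing (0.5 in plate, F_u = 65 ksi): end bolts L_c = 1.625 − 0.8125/2 = 1.21875, R_n = min(1.2×1.21875×0.5×65, 2.4×0.75×0.5×65) = 47.531 kips/bolt; interior L_c = 2.625 − 0.8125 = 1.8125, R_n = 58.5 kips/bolt. φR_n = 0.75 × (1×47.531 + 3×58.5) = 167.3 kips.
Tension rupture (net): A_n = (2.875 − 1×0.875)×0.5 = 1 in² (U = 1.0, A_e = A_n). φR_n = 0.75 × 65 × 1 = 48.8 kips.
Block shear: shear path 1×[1.625+3×2.625] = 1×9.5 in, A_gv = 4.75, A_nv = 1×(9.5 − 3.5×0.875)×0.5 = 3.2188 in²; tension to near edge: (1.25 − 0.5×0.875)×0.5 = 0.40625 in². R_n = min(0.6×65×3.2188, 0.6×50×4.75) + 1.0×65×0.40625 = min(125.53, 142.5) + 26.406 = 151.94 kips. φR_n = 0.75 × 151.94 = 114.0 kips.
Tension yield (gross): A_g = 2.875×0.5 = 1.4375 in². φR_n = 0.90 × 50 × 1.4375 = 64.7 kips.
Governing: min(71.6, 167.3, 48.8, 114.0, 64.7) = 48.8 kips → net-section rupture.

48.8 kips (net-section rupture governs)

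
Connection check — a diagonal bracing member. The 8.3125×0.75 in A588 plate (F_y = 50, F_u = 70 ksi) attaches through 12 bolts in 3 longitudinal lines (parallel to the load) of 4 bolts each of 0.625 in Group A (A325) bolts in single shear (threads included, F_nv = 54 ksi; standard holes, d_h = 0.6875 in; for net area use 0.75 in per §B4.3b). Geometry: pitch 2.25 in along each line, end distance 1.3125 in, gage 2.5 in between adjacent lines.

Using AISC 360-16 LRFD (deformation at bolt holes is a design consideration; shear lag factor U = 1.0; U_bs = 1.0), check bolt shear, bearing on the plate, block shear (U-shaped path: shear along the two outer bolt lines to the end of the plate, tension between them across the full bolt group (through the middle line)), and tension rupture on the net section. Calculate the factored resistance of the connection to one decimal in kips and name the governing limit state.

Bolt shear: A_b = π(0.625)²/4 = 0.3068 in². φR_n = 0.75 × 54 × 0.3068 × 12 × 1 = 149.1 kips.
Bearing (0.75 in plate, F_u = 70 ksi): end bolts L_c = 1.3125 − 0.6875/2 = 0.96875, R_n = min(1.2×0.96875×0.75×70, 2.4×0.625×0.75×70) = 61.031 kips/bolt; interior L_c = 2.25 − 0.6875 = 1.5625, R_n = 78.75 kips/bolt. φR_n = 0.75 × (3×61.031 + 9×78.75) = 668.9 kips.
Block shear: shear path 2×[1.3125+3×2.25] = 2×8.0625 in, A_gv = 12.094, A_nv = 2×(8.0625 − 3.5×0.75)×0.75 = 8.1563 in²; tension across gage: (5 − 2×0.75)×0.75 = 2.625 in². R_n = min(0.6×70×8.1563, 0.6×50×12.094) + 1.0×70×2.625 = min(342.56, 362.82) + 183.75 = 526.31 kips. φR_n = 0.75 × 526.31 = 394.7 kips.
Tension rupture (net): A_n = (8.3125 − 3×0.75)×0.75 = 4.5469 in² (U = 1.0, A_e = A_n). φR_n = 0.75 × 70 × 4.5469 = 238.7 kips.
Governing: min(149.1, 668.9, 394.7, 238.7) = 149.1 kips → bolt shear.

149.1 kips (bolt shear governs)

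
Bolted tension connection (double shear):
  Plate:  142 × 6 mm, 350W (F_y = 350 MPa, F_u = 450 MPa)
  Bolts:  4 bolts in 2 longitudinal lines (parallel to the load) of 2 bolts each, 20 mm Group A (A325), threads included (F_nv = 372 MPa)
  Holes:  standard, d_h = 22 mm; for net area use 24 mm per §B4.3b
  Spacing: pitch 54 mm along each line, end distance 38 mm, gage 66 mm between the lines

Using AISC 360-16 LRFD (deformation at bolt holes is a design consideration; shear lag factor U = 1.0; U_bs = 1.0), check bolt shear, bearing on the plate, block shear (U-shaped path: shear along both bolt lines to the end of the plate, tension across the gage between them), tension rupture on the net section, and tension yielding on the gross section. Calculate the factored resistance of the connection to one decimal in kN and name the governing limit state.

Bolt shear: A_b = π(20)²/4 = 314.16 mm². φR_n = 0.75 × 372 × 314.16 × 4 × 2 = 701.2 kN.
Bearing (6 mm plate, F_u = 450 MPa): end bolts L_c = 38 − 22/2 = 27, R_n = min(1.2×27×6×450, 2.4×20×6×450) = 87.48 kN/bolt; interior L_c = 54 − 22 = 32, R_n = 103.68 kN/bolt. φR_n = 0.75 × (2×87.48 + 2×103.68) = 286.7 kN.
Block shear: shear path 2×[38+1×54] = 2×92 mm, A_gv = 1104, A_nv = 2×(92 − 1.5×24)×6 = 672 mm²; tension across gage: (66 − 1×24)×6 = 252 mm². R_n = min(0.6×450×672, 0.6×350×1104) + 1.0×450×252 = min(181.44, 231.84) + 113.4 = 294.84 kN. φR_n = 0.75 × 294.84 = 221.1 kN.
Tension rupture (net): A_n = (142 − 2×24)×6 = 564 mm² (U = 1.0, A_e = A_n). φR_n = 0.75 × 450 × 564 = 190.4 kN.
Tension yield (gross): A_g = 142×6 = 852 mm². φR_n = 0.90 × 350 × 852 = 268.4 kN.
Governing: min(701.2, 286.7, 221.1, 190.4, 268.4) = 190.4 kN → net-section rupture.

190.4 kN (net-section rupture governs)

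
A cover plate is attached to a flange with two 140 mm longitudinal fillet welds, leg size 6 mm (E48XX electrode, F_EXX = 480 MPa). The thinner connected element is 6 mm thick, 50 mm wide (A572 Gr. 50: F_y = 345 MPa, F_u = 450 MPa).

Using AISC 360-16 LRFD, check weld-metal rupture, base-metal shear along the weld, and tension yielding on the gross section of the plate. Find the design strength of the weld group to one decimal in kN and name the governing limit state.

Weld metal: throat = 0.707×6 = 4.242 mm, L = 2×140 = 280 mm. φR_n = 0.75 × 0.6 × 480 × 4.242 × 280 = 256.6 kN.
Base metal shear (6 mm plate): yield φR_n = 1.0×0.6×345×6×280 = 347.8 kN; rupture φR_n = 0.75×0.6×450×6×280 = 340.2 kN; take 340.2 kN (rupture).
Tension yield (gross): A_g = 50×6 = 300 mm². φR_n = 0.90 × 345 × 300 = 93.2 kN.
Governing: min(256.6, 340.2, 93.2) = 93.2 kN → gross-section yield.

93.2 kN (gross-section yield governs)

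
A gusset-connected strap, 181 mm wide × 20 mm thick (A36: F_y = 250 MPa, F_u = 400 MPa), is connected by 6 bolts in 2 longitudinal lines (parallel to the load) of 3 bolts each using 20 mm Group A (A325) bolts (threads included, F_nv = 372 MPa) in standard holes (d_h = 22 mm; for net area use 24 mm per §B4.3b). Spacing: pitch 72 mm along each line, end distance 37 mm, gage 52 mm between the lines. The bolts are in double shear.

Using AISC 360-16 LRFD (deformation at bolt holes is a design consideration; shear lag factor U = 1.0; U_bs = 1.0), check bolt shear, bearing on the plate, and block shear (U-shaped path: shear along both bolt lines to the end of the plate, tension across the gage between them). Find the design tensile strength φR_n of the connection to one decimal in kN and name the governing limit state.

Bolt shear: A_b = π(20)²/4 = 314.16 mm². φR_n = 0.75 × 372 × 314.16 × 6 × 2 = 1051.8 kN.
Bearing (20 mm plate, F_u = 400 MPa): end bolts L_c = 37 − 22/2 = 26, R_n = min(1.2×26×20×400, 2.4×20×20×400) = 249.6 kN/bolt; interior L_c = 72 − 22 = 50, R_n = 384 kN/bolt. φR_n = 0.75 × (2×249.6 + 4×384) = 1526.4 kN.
Block shear: shear path 2×[37+2×72] = 2×181 mm, A_gv = 7240, A_nv = 2×(181 − 2.5×24)×20 = 4840 mm²; tension across gage: (52 − 1×24)×20 = 560 mm². R_n = min(0.6×400×4840, 0.6×250×7240) + 1.0×400×560 = min(1161.6, 1086) + 224 = 1310 kN. φR_n = 0.75 × 1310 = 982.5 kN.
Governing: min(1051.8, 1526.4, 982.5) = 982.5 kN → block shear.

982.5 kN (block shear governs)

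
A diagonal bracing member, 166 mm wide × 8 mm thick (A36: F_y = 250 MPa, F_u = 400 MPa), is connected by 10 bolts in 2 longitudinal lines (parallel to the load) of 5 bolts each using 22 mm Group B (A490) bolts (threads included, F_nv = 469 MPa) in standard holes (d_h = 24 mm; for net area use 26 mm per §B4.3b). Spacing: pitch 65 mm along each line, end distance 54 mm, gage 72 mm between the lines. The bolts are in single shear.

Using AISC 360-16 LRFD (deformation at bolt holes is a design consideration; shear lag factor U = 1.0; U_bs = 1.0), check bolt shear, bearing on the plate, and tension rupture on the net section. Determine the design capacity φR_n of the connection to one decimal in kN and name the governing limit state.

273.6 kN (net-section rupture governs)

Bolt shear: A_b = π(22)²/4 = 380.13 mm². φR_n = 0.75 × 469 × 380.13 × 10 × 1 = 1337.1 kN.
Bearing (8 mm plate, F_u = 400 MPa): end bolts L_c = 54 − 24/2 = 42, R_n = min(1.2×42×8×400, 2.4×22×8×400) = 161.28 kN/bolt; interior L_c = 65 − 24 = 41, R_n = 157.44 kN/bolt. φR_n = 0.75 × (2×161.28 + 8×157.44) = 1186.6 kN.
Tension rupture (net): A_n = (166 − 2×26)×8 = 912 mm² (U = 1.0, A_e = A_n). φR_n = 0.75 × 400 × 912 = 273.6 kN.
Governing: min(1337.1, 1186.6, 273.6) = 273.6 kN → net-section rupture.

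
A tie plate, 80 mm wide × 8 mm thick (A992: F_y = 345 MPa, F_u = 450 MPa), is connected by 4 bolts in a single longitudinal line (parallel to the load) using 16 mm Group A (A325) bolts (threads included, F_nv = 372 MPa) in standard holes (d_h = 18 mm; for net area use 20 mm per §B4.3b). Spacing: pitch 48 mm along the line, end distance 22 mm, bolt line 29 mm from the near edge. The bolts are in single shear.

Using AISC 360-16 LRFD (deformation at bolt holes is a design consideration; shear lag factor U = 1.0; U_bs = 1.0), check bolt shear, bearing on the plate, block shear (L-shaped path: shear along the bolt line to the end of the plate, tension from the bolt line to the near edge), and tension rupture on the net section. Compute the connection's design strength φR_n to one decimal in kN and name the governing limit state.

162.0 kN (net-section rupture governs)

Bolt shear: A_b = π(16)²/4 = 201.06 mm². φR_n = 0.75 × 372 × 201.06 × 4 × 1 = 224.4 kN.
Bearing (8 mm plate, F_u = 450 MPa): end bolts L_c = 22 − 18/2 = 13, R_n = min(1.2×13×8×450, 2.4×16×8×450) = 56.16 kN/bolt; interior L_c = 48 − 18 = 30, R_n = 129.6 kN/bolt. φR_n = 0.75 × (1×56.16 + 3×129.6) = 333.7 kN.
Block shear: shear path 1×[22+3×48] = 1×166 mm, A_gv = 1328, A_nv = 1×(166 − 3.5×20)×8 = 768 mm²; tension to near edge: (29 − 0.5×20)×8 = 152 mm². R_n = min(0.6×450×768, 0.6×345×1328) + 1.0×450×152 = min(207.36, 274.9) + 68.4 = 275.76 kN. φR_n = 0.75 × 275.76 = 206.8 kN.
Tension rupture (net): A_n = (80 − 1×20)×8 = 480 mm² (U = 1.0, A_e = A_n). φR_n = 0.75 × 450 × 480 = 162.0 kN.
Governing: min(224.4, 333.7, 206.8, 162.0) = 162.0 kN → net-section rupture.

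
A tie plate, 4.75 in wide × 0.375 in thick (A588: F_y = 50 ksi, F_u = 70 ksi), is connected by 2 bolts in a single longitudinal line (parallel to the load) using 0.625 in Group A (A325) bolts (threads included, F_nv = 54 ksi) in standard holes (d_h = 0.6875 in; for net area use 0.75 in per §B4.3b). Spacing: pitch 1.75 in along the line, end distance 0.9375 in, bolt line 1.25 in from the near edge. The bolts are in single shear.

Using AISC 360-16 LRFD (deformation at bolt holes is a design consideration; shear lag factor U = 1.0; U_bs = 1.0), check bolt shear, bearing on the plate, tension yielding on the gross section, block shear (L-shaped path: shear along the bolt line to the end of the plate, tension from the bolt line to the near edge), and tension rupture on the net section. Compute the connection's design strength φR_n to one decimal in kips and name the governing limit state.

Bolt shear: A_b = π(0.625)²/4 = 0.3068 in². φR_n = 0.75 × 54 × 0.3068 × 2 × 1 = 24.9 kips.
Bearing (0.375 in plate, F_u = 70 ksi): end bolts L_c = 0.9375 − 0.6875/2 = 0.59375, R_n = min(1.2×0.59375×0.375×70, 2.4×0.625×0.375×70) = 18.703 kips/bolt; interior L_c = 1.75 − 0.6875 = 1.0625, R_n = 33.469 kips/bolt. φR_n = 0.75 × (1×18.703 + 1×33.469) = 39.1 kips.
Tension yield (gross): A_g = 4.75×0.375 = 1.7813 in². φR_n = 0.90 × 50 × 1.7813 = 80.2 kips.
Block shear: shear path 1×[0.9375+1×1.75] = 1×2.6875 in, A_gv = 1.0078, A_nv = 1×(2.6875 − 1.5×0.75)×0.375 = 0.58594 in²; tension to near edge: (1.25 − 0.5×0.75)×0.375 = 0.32813 in². R_n = min(0.6×70×0.58594, 0.6×50×1.0078) + 1.0×70×0.32813 = min(24.609, 30.234) + 22.969 = 47.578 kips. φR_n = 0.75 × 47.578 = 35.7 kips.
Tension rupture (net): A_n = (4.75 − 1×0.75)×0.375 = 1.5 in² (U = 1.0, A_e = A_n). φR_n = 0.75 × 70 × 1.5 = 78.8 kips.
Governing: min(24.9, 39.1, 80.2, 35.7, 78.8) = 24.9 kips → bolt shear.

24.9 kips (bolt shear governs)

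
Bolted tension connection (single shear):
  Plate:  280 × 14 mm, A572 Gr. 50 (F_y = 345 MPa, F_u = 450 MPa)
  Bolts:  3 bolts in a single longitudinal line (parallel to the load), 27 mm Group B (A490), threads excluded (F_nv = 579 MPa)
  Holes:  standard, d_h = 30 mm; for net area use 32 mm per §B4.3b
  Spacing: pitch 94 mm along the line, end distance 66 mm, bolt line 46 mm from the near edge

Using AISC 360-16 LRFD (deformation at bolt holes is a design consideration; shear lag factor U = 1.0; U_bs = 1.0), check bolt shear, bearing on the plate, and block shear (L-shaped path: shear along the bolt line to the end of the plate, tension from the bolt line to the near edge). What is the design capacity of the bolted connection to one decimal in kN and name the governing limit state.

635.0 kN (block shear governs)

Bolt shear: A_b = π(27)²/4 = 572.56 mm². φR_n = 0.75 × 579 × 572.56 × 3 × 1 = 745.9 kN.
Bearing (14 mm plate, F_u = 450 MPa): end bolts L_c = 66 − 30/2 = 51, R_n = min(1.2×51×14×450, 2.4×27×14×450) = 385.56 kN/bolt; interior L_c = 94 − 30 = 64, R_n = 408.24 kN/bolt. φR_n = 0.75 × (1×385.56 + 2×408.24) = 901.5 kN.
Block shear: shear path 1×[66+2×94] = 1×254 mm, A_gv = 3556, A_nv = 1×(254 − 2.5×32)×14 = 2436 mm²; tension to near edge: (46 − 0.5×32)×14 = 420 mm². R_n = min(0.6×450×2436, 0.6×345×3556) + 1.0×450×420 = min(657.72, 736.09) + 189 = 846.72 kN. φR_n = 0.75 × 846.72 = 635.0 kN.
Governing: min(745.9, 901.5, 635.0) = 635.0 kN → block shear.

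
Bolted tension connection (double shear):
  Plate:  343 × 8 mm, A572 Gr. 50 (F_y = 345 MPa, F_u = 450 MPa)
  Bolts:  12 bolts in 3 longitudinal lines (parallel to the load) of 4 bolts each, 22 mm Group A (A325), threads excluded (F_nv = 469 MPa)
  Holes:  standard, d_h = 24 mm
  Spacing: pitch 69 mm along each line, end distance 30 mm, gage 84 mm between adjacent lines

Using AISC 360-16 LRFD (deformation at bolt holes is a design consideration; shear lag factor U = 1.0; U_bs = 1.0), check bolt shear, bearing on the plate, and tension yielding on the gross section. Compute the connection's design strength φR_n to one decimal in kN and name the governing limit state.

Bolt shear: A_b = π(22)²/4 = 380.13 mm². φR_n = 0.75 × 469 × 380.13 × 12 × 2 = 3209.1 kN.
Bearing (8 mm plate, F_u = 450 MPa): end bolts L_c = 30 − 24/2 = 18, R_n = min(1.2×18×8×450, 2.4×22×8×450) = 77.76 kN/bolt; interior L_c = 69 − 24 = 45, R_n = 190.08 kN/bolt. φR_n = 0.75 × (3×77.76 + 9×190.08) = 1458.0 kN.
Tension yield (gross): A_g = 343×8 = 2744 mm². φR_n = 0.90 × 345 × 2744 = 852.0 kN.
Governing: min(3209.1, 1458.0, 852.0) = 852.0 kN → gross-section yield.

852.0 kN (gross-section yield governs)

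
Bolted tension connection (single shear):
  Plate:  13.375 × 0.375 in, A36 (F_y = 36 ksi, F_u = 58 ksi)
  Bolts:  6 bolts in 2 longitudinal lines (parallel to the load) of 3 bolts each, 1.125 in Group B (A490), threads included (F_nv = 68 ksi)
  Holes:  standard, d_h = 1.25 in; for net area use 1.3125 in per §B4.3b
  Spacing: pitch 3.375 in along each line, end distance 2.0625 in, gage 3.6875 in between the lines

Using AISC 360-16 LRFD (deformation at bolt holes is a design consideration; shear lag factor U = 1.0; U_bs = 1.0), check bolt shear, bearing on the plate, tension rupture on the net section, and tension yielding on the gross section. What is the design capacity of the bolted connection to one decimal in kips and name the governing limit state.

Bolt shear: A_b = π(1.125)²/4 = 0.99402 in². φR_n = 0.75 × 68 × 0.99402 × 6 × 1 = 304.2 kips.
Bearing (0.375 in plate, F_u = 58 ksi): end bolts L_c = 2.0625 − 1.25/2 = 1.4375, R_n = min(1.2×1.4375×0.375×58, 2.4×1.125×0.375×58) = 37.519 kips/bolt; interior L_c = 3.375 − 1.25 = 2.125, R_n = 55.463 kips/bolt. φR_n = 0.75 × (2×37.519 + 4×55.463) = 222.7 kips.
Tension rupture (net): A_n = (13.375 − 2×1.3125)×0.375 = 4.0313 in² (U = 1.0, A_e = A_n). φR_n = 0.75 × 58 × 4.0313 = 175.4 kips.
Tension yield (gross): A_g = 13.375×0.375 = 5.0156 in². φR_n = 0.90 × 36 × 5.0156 = 162.5 kips.
Governing: min(304.2, 222.7, 175.4, 162.5) = 162.5 kips → gross-section yield.

162.5 kips (gross-section yield governs)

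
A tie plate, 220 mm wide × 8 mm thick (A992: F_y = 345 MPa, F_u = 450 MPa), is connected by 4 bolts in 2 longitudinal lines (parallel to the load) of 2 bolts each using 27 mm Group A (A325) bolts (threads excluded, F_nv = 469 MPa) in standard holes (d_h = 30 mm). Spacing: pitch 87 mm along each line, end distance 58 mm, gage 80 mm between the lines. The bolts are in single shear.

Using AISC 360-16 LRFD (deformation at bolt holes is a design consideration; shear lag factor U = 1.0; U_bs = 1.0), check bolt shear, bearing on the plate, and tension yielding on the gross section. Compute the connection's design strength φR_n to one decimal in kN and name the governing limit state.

546.5 kN (gross-section yield governs)

Bolt shear: A_b = π(27)²/4 = 572.56 mm². φR_n = 0.75 × 469 × 572.56 × 4 × 1 = 805.6 kN.
Bearing (8 mm plate, F_u = 450 MPa): end bolts L_c = 58 − 30/2 = 43, R_n = min(1.2×43×8×450, 2.4×27×8×450) = 185.76 kN/bolt; interior L_c = 87 − 30 = 57, R_n = 233.28 kN/bolt. φR_n = 0.75 × (2×185.76 + 2×233.28) = 628.6 kN.
Tension yield (gross): A_g = 220×8 = 1760 mm². φR_n = 0.90 × 345 × 1760 = 546.5 kN.
Governing: min(805.6, 628.6, 546.5) = 546.5 kN → gross-section yield.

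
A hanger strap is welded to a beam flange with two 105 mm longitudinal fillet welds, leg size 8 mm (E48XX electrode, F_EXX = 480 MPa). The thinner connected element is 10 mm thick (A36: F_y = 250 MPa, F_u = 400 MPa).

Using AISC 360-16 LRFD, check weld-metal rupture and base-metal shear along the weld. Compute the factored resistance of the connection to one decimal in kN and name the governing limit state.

Weld metal: throat = 0.707×8 = 5.656 mm, L = 2×105 = 210 mm. φR_n = 0.75 × 0.6 × 480 × 5.656 × 210 = 256.6 kN.
Base metal shear (10 mm plate): yield φR_n = 1.0×0.6×250×10×210 = 315.0 kN; rupture φR_n = 0.75×0.6×400×10×210 = 378.0 kN; take 315.0 kN (yield).
Governing: min(256.6, 315.0) = 256.6 kN → weld metal.

256.6 kN (weld metal governs)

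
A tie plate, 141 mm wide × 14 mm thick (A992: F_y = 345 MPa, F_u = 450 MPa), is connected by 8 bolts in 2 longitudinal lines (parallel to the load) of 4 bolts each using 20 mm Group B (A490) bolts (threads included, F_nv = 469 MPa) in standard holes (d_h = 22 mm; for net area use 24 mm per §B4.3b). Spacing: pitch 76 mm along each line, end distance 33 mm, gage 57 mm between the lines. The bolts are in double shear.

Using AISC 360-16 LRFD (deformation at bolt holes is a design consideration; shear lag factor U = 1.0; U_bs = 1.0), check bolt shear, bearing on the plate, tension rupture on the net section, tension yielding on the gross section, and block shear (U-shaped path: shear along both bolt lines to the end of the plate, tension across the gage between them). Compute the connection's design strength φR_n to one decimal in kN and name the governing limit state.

Bolt shear: A_b = π(20)²/4 = 314.16 mm². φR_n = 0.75 × 469 × 314.16 × 8 × 2 = 1768.1 kN.
Bearing (14 mm plate, F_u = 450 MPa): end bolts L_c = 33 − 22/2 = 22, R_n = min(1.2×22×14×450, 2.4×20×14×450) = 166.32 kN/bolt; interior L_c = 76 − 22 = 54, R_n = 302.4 kN/bolt. φR_n = 0.75 × (2×166.32 + 6×302.4) = 1610.3 kN.
Tension rupture (net): A_n = (141 − 2×24)×14 = 1302 mm² (U = 1.0, A_e = A_n). φR_n = 0.75 × 450 × 1302 = 439.4 kN.
Tension yield (gross): A_g = 141×14 = 1974 mm². φR_n = 0.90 × 345 × 1974 = 612.9 kN.
Block shear: shear path 2×[33+3×76] = 2×261 mm, A_gv = 7308, A_nv = 2×(261 − 3.5×24)×14 = 4956 mm²; tension across gage: (57 − 1×24)×14 = 462 mm². R_n = min(0.6×450×4956, 0.6×345×7308) + 1.0×450×462 = min(1338.1, 1512.8) + 207.9 = 1546 kN. φR_n = 0.75 × 1546 = 1159.5 kN.
Governing: min(1768.1, 1610.3, 439.4, 612.9, 1159.5) = 439.4 kN → net-section rupture.

439.4 kN (net-section rupture governs)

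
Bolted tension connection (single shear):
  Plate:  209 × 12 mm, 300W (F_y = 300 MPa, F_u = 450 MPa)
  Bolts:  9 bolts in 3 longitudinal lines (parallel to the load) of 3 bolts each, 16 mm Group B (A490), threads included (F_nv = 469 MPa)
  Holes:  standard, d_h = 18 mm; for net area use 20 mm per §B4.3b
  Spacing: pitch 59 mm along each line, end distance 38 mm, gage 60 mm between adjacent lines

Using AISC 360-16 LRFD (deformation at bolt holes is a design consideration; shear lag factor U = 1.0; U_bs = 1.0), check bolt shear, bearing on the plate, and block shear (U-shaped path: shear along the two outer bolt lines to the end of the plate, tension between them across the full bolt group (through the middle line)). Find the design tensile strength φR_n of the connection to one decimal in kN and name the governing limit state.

636.5 kN (bolt shear governs)

Bolt shear: A_b = π(16)²/4 = 201.06 mm². φR_n = 0.75 × 469 × 201.06 × 9 × 1 = 636.5 kN.
Bearing (12 mm plate, F_u = 450 MPa): end bolts L_c = 38 − 18/2 = 29, R_n = min(1.2×29×12×450, 2.4×16×12×450) = 187.92 kN/bolt; interior L_c = 59 − 18 = 41, R_n = 207.36 kN/bolt. φR_n = 0.75 × (3×187.92 + 6×207.36) = 1355.9 kN.
Block shear: shear path 2×[38+2×59] = 2×156 mm, A_gv = 3744, A_nv = 2×(156 − 2.5×20)×12 = 2544 mm²; tension across gage: (120 − 2×20)×12 = 960 mm². R_n = min(0.6×450×2544, 0.6×300×3744) + 1.0×450×960 = min(686.88, 673.92) + 432 = 1105.9 kN. φR_n = 0.75 × 1105.9 = 829.4 kN.
Governing: min(636.5, 1355.9, 829.4) = 636.5 kN → bolt shear.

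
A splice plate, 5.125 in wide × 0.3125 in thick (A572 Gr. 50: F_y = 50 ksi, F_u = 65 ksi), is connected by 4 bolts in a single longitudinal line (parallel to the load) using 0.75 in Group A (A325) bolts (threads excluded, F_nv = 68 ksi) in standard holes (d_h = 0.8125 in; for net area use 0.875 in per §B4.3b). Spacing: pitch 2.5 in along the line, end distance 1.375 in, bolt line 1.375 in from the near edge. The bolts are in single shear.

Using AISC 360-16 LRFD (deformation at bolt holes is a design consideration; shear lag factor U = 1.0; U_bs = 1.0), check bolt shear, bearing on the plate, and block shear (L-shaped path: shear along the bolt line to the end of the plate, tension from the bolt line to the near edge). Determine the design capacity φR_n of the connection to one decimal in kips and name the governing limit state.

Bolt shear: A_b = π(0.75)²/4 = 0.44179 in². φR_n = 0.75 × 68 × 0.44179 × 4 × 1 = 90.1 kips.
Bearing (0.3125 in plate, F_u = 65 ksi): end bolts L_c = 1.375 − 0.8125/2 = 0.96875, R_n = min(1.2×0.96875×0.3125×65, 2.4×0.75×0.3125×65) = 23.613 kips/bolt; interior L_c = 2.5 − 0.8125 = 1.6875, R_n = 36.563 kips/bolt. φR_n = 0.75 × (1×23.613 + 3×36.563) = 100.0 kips.
Block shear: shear path 1×[1.375+3×2.5] = 1×8.875 in, A_gv = 2.7734, A_nv = 1×(8.875 − 3.5×0.875)×0.3125 = 1.8164 in²; tension to near edge: (1.375 − 0.5×0.875)×0.3125 = 0.29297 in². R_n = min(0.6×65×1.8164, 0.6×50×2.7734) + 1.0×65×0.29297 = min(70.84, 83.202) + 19.043 = 89.883 kips. φR_n = 0.75 × 89.883 = 67.4 kips.
Governing: min(90.1, 100.0, 67.4) = 67.4 kips → block shear.

67.4 kips (block shear governs)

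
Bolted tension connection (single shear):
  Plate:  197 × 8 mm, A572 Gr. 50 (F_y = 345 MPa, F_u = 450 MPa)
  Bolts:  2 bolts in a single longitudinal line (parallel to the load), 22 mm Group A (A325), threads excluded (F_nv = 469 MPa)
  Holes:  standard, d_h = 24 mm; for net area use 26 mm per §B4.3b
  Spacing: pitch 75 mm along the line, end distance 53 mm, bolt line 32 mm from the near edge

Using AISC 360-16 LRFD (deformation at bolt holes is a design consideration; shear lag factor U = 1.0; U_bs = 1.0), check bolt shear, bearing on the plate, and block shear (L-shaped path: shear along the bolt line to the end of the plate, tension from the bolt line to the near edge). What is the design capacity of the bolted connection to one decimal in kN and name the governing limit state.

Bolt shear: A_b = π(22)²/4 = 380.13 mm². φR_n = 0.75 × 469 × 380.13 × 2 × 1 = 267.4 kN.
Bearing (8 mm plate, F_u = 450 MPa): end bolts L_c = 53 − 24/2 = 41, R_n = min(1.2×41×8×450, 2.4×22×8×450) = 177.12 kN/bolt; interior L_c = 75 − 24 = 51, R_n = 190.08 kN/bolt. φR_n = 0.75 × (1×177.12 + 1×190.08) = 275.4 kN.
Block shear: shear path 1×[53+1×75] = 1×128 mm, A_gv = 1024, A_nv = 1×(128 − 1.5×26)×8 = 712 mm²; tension to near edge: (32 − 0.5×26)×8 = 152 mm². R_n = min(0.6×450×712, 0.6×345×1024) + 1.0×450×152 = min(192.24, 211.97) + 68.4 = 260.64 kN. φR_n = 0.75 × 260.64 = 195.5 kN.
Governing: min(267.4, 275.4, 195.5) = 195.5 kN → block shear.

195.5 kN (block shear governs)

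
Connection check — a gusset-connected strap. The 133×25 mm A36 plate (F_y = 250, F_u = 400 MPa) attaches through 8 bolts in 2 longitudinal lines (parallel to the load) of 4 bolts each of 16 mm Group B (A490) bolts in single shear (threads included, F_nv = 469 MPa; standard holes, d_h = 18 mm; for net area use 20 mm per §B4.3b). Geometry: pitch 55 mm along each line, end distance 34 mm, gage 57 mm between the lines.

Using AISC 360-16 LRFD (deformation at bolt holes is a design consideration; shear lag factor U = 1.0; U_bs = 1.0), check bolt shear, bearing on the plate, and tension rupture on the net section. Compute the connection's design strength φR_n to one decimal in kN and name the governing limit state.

565.8 kN (bolt shear governs)

Bolt shear: A_b = π(16)²/4 = 201.06 mm². φR_n = 0.75 × 469 × 201.06 × 8 × 1 = 565.8 kN.
Bearing (25 mm plate, F_u = 400 MPa): end bolts L_c = 34 − 18/2 = 25, R_n = min(1.2×25×25×400, 2.4×16×25×400) = 300 kN/bolt; interior L_c = 55 − 18 = 37, R_n = 384 kN/bolt. φR_n = 0.75 × (2×300 + 6×384) = 2178.0 kN.
Tension rupture (net): A_n = (133 − 2×20)×25 = 2325 mm² (U = 1.0, A_e = A_n). φR_n = 0.75 × 400 × 2325 = 697.5 kN.
Governing: min(565.8, 2178.0, 697.5) = 565.8 kN → bolt shear.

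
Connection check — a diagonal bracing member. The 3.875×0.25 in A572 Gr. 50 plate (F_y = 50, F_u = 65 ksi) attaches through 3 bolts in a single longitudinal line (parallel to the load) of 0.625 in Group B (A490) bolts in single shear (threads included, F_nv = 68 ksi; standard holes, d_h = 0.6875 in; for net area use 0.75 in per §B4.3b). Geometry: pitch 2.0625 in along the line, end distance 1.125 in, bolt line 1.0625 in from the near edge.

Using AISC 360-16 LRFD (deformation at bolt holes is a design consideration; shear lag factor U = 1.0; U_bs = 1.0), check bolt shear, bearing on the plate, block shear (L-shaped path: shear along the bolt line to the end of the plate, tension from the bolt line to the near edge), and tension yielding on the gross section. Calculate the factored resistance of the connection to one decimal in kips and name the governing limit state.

Bolt shear: A_b = π(0.625)²/4 = 0.3068 in². φR_n = 0.75 × 68 × 0.3068 × 3 × 1 = 46.9 kips.
Bearing (0.25 in plate, F_u = 65 ksi): end bolts L_c = 1.125 − 0.6875/2 = 0.78125, R_n = min(1.2×0.78125×0.25×65, 2.4×0.625×0.25×65) = 15.234 kips/bolt; interior L_c = 2.0625 − 0.6875 = 1.375, R_n = 24.375 kips/bolt. φR_n = 0.75 × (1×15.234 + 2×24.375) = 48.0 kips.
Block shear: shear path 1×[1.125+2×2.0625] = 1×5.25 in, A_gv = 1.3125, A_nv = 1×(5.25 − 2.5×0.75)×0.25 = 0.84375 in²; tension to near edge: (1.0625 − 0.5×0.75)×0.25 = 0.17188 in². R_n = min(0.6×65×0.84375, 0.6×50×1.3125) + 1.0×65×0.17188 = min(32.906, 39.375) + 11.172 = 44.078 kips. φR_n = 0.75 × 44.078 = 33.1 kips.
Tension yield (gross): A_g = 3.875×0.25 = 0.96875 in². φR_n = 0.90 × 50 × 0.96875 = 43.6 kips.
Governing: min(46.9, 48.0, 33.1, 43.6) = 33.1 kips → block shear.

33.1 kips (block shear governs)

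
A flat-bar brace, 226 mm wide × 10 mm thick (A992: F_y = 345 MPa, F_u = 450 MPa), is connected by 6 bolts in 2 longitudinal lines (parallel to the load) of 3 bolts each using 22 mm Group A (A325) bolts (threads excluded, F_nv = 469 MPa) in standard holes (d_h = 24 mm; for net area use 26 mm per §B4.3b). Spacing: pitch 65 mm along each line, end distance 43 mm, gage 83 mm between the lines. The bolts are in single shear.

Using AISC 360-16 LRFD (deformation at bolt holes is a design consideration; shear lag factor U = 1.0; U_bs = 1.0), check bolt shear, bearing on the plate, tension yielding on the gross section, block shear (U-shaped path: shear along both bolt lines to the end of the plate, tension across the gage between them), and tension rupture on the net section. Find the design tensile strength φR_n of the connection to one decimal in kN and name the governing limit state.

587.3 kN (net-section rupture governs)

Bolt shear: A_b = π(22)²/4 = 380.13 mm². φR_n = 0.75 × 469 × 380.13 × 6 × 1 = 802.3 kN.
Bearing (10 mm plate, F_u = 450 MPa): end bolts L_c = 43 − 24/2 = 31, R_n = min(1.2×31×10×450, 2.4×22×10×450) = 167.4 kN/bolt; interior L_c = 65 − 24 = 41, R_n = 221.4 kN/bolt. φR_n = 0.75 × (2×167.4 + 4×221.4) = 915.3 kN.
Tension yield (gross): A_g = 226×10 = 2260 mm². φR_n = 0.90 × 345 × 2260 = 701.7 kN.
Block shear: shear path 2×[43+2×65] = 2×173 mm, A_gv = 3460, A_nv = 2×(173 − 2.5×26)×10 = 2160 mm²; tension across gage: (83 − 1×26)×10 = 570 mm². R_n = min(0.6×450×2160, 0.6×345×3460) + 1.0×450×570 = min(583.2, 716.22) + 256.5 = 839.7 kN. φR_n = 0.75 × 839.7 = 629.8 kN.
Tension rupture (net): A_n = (226 − 2×26)×10 = 1740 mm² (U = 1.0, A_e = A_n). φR_n = 0.75 × 450 × 1740 = 587.3 kN.
Governing: min(802.3, 915.3, 701.7, 629.8, 587.3) = 587.3 kN → net-section rupture.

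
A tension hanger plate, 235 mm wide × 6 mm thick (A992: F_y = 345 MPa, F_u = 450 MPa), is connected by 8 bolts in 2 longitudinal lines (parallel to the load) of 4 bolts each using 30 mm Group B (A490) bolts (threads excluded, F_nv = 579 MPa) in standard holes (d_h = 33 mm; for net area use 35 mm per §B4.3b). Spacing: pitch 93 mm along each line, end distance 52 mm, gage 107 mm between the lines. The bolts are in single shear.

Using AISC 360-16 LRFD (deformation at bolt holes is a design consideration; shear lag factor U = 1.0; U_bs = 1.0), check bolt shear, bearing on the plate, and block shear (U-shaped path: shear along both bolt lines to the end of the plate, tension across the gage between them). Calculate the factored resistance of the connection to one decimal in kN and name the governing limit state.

652.5 kN (block shear governs)

Bolt shear: A_b = π(30)²/4 = 706.86 mm². φR_n = 0.75 × 579 × 706.86 × 8 × 1 = 2455.6 kN.
Bearing (6 mm plate, F_u = 450 MPa): end bolts L_c = 52 − 33/2 = 35.5, R_n = min(1.2×35.5×6×450, 2.4×30×6×450) = 115.02 kN/bolt; interior L_c = 93 − 33 = 60, R_n = 194.4 kN/bolt. φR_n = 0.75 × (2×115.02 + 6×194.4) = 1047.3 kN.
Block shear: shear path 2×[52+3×93] = 2×331 mm, A_gv = 3972, A_nv = 2×(331 − 3.5×35)×6 = 2502 mm²; tension across gage: (107 − 1×35)×6 = 432 mm². R_n = min(0.6×450×2502, 0.6×345×3972) + 1.0×450×432 = min(675.54, 822.2) + 194.4 = 869.94 kN. φR_n = 0.75 × 869.94 = 652.5 kN.
Governing: min(2455.6, 1047.3, 652.5) = 652.5 kN → block shear.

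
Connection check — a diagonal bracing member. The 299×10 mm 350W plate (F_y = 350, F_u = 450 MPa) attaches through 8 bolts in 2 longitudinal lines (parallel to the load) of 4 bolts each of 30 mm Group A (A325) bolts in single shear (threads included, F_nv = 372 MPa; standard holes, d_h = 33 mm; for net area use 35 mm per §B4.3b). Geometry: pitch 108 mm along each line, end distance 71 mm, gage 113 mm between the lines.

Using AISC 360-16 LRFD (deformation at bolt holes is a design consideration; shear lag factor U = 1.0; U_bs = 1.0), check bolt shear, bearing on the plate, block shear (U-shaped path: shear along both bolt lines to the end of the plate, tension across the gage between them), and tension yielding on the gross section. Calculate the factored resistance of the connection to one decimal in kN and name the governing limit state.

941.9 kN (gross-section yield governs)

Bolt shear: A_b = π(30)²/4 = 706.86 mm². φR_n = 0.75 × 372 × 706.86 × 8 × 1 = 1577.7 kN.
Bearing (10 mm plate, F_u = 450 MPa): end bolts L_c = 71 − 33/2 = 54.5, R_n = min(1.2×54.5×10×450, 2.4×30×10×450) = 294.3 kN/bolt; interior L_c = 108 − 33 = 75, R_n = 324 kN/bolt. φR_n = 0.75 × (2×294.3 + 6×324) = 1899.5 kN.
Block shear: shear path 2×[71+3×108] = 2×395 mm, A_gv = 7900, A_nv = 2×(395 − 3.5×35)×10 = 5450 mm²; tension across gage: (113 − 1×35)×10 = 780 mm². R_n = min(0.6×450×5450, 0.6×350×7900) + 1.0×450×780 = min(1471.5, 1659) + 351 = 1822.5 kN. φR_n = 0.75 × 1822.5 = 1366.9 kN.
Tension yield (gross): A_g = 299×10 = 2990 mm². φR_n = 0.90 × 350 × 2990 = 941.9 kN.
Governing: min(1577.7, 1899.5, 1366.9, 941.9) = 941.9 kN → gross-section yield.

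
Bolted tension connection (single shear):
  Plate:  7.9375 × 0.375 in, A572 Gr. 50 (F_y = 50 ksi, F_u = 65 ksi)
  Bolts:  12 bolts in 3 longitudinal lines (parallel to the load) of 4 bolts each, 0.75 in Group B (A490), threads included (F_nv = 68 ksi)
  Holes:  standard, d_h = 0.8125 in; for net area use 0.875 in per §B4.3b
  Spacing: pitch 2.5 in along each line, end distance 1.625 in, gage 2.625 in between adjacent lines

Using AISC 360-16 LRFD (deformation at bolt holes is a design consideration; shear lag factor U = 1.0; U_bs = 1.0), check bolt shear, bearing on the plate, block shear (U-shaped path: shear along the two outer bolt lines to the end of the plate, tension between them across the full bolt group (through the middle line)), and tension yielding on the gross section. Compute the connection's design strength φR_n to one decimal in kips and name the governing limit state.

133.9 kips (gross-section yield governs)

Bolt shear: A_b = π(0.75)²/4 = 0.44179 in². φR_n = 0.75 × 68 × 0.44179 × 12 × 1 = 270.4 kips.
Bearing (0.375 in plate, F_u = 65 ksi): end bolts L_c = 1.625 − 0.8125/2 = 1.21875, R_n = min(1.2×1.21875×0.375×65, 2.4×0.75×0.375×65) = 35.648 kips/bolt; interior L_c = 2.5 − 0.8125 = 1.6875, R_n = 43.875 kips/bolt. φR_n = 0.75 × (3×35.648 + 9×43.875) = 376.4 kips.
Block shear: shear path 2×[1.625+3×2.5] = 2×9.125 in, A_gv = 6.8438, A_nv = 2×(9.125 − 3.5×0.875)×0.375 = 4.5469 in²; tension across gage: (5.25 − 2×0.875)×0.375 = 1.3125 in². R_n = min(0.6×65×4.5469, 0.6×50×6.8438) + 1.0×65×1.3125 = min(177.33, 205.31) + 85.313 = 262.64 kips. φR_n = 0.75 × 262.64 = 197.0 kips.
Tension yield (gross): A_g = 7.9375×0.375 = 2.9766 in². φR_n = 0.90 × 50 × 2.9766 = 133.9 kips.
Governing: min(270.4, 376.4, 197.0, 133.9) = 133.9 kips → gross-section yield.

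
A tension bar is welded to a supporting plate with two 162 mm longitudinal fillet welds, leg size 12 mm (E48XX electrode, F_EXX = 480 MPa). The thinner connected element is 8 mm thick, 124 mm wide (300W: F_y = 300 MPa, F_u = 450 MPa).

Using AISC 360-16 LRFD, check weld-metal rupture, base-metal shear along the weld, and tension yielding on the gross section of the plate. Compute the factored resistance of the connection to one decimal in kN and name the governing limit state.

Weld metal: throat = 0.707×12 = 8.484 mm, L = 2×162 = 324 mm. φR_n = 0.75 × 0.6 × 480 × 8.484 × 324 = 593.7 kN.
Base metal shear (8 mm plate): yield φR_n = 1.0×0.6×300×8×324 = 466.6 kN; rupture φR_n = 0.75×0.6×450×8×324 = 524.9 kN; take 466.6 kN (yield).
Tension yield (gross): A_g = 124×8 = 992 mm². φR_n = 0.90 × 300 × 992 = 267.8 kN.
Governing: min(593.7, 466.6, 267.8) = 267.8 kN → gross-section yield.

267.8 kN (gross-section yield governs)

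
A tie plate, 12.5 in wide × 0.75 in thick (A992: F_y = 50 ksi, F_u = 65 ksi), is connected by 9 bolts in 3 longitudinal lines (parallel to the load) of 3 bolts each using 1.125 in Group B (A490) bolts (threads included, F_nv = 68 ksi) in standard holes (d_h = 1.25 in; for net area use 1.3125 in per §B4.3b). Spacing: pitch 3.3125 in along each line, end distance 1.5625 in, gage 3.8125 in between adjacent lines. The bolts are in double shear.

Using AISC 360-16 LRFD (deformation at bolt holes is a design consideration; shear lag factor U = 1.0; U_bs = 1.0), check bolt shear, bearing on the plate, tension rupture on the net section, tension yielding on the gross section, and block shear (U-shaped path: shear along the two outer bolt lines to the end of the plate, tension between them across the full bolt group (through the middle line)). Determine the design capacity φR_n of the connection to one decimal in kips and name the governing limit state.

313.1 kips (net-section rupture governs)

Bolt shear: A_b = π(1.125)²/4 = 0.99402 in². φR_n = 0.75 × 68 × 0.99402 × 9 × 2 = 912.5 kips.
Bearing (0.75 in plate, F_u = 65 ksi): end bolts L_c = 1.5625 − 1.25/2 = 0.9375, R_n = min(1.2×0.9375×0.75×65, 2.4×1.125×0.75×65) = 54.844 kips/bolt; interior L_c = 3.3125 − 1.25 = 2.0625, R_n = 120.66 kips/bolt. φR_n = 0.75 × (3×54.844 + 6×120.66) = 666.4 kips.
Tension rupture (net): A_n = (12.5 − 3×1.3125)×0.75 = 6.4219 in² (U = 1.0, A_e = A_n). φR_n = 0.75 × 65 × 6.4219 = 313.1 kips.
Tension yield (gross): A_g = 12.5×0.75 = 9.375 in². φR_n = 0.90 × 50 × 9.375 = 421.9 kips.
Block shear: shear path 2×[1.5625+2×3.3125] = 2×8.1875 in, A_gv = 12.281, A_nv = 2×(8.1875 − 2.5×1.3125)×0.75 = 7.3594 in²; tension across gage: (7.625 − 2×1.3125)×0.75 = 3.75 in². R_n = min(0.6×65×7.3594, 0.6×50×12.281) + 1.0×65×3.75 = min(287.02, 368.43) + 243.75 = 530.77 kips. φR_n = 0.75 × 530.77 = 398.1 kips.
Governing: min(912.5, 666.4, 313.1, 421.9, 398.1) = 313.1 kips → net-section rupture.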